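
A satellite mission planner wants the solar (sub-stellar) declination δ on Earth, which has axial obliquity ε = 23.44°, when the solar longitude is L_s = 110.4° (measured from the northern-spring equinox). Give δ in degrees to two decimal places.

sin δ = sin ε · sin L_s = sin 23.44° × sin 110.4° = 0.372840.
δ = arcsin(0.372840) = +21.89°.

δ = +21.89°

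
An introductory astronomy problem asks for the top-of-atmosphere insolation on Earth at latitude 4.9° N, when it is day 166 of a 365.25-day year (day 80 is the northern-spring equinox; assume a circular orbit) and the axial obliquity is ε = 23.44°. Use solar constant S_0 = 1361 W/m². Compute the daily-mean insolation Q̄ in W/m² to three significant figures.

Solar longitude: L_s = 360° × (166 − 80)/365.25 = 84.764°.
sin δ = sin 23.44° × sin 84.764° = 0.39613, so δ = +23.336°.
cos h₀ = −tan(+4.9°) tan(+23.336°) = -0.0370, h₀ = 1.6078 rad.
Bracket: h₀ sin ϕ sin δ + cos ϕ cos δ sin h₀ = 1.6078×0.08542×0.39613 + 0.99635×0.91820×0.99932 = 0.054404 + 0.914226 = 0.968630.
Q̄ = (S_0/π) × [bracket] = (1361/π) × 0.968630 = 419.6 W/m².

Q̄ ≈ 420 W/m²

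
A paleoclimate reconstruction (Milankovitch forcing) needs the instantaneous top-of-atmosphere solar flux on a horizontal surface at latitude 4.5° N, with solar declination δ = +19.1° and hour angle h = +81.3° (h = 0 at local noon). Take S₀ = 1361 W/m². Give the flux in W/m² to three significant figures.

229 W/m²

cos θ_z = sin φ sin δ + cos φ cos δ cos h = 0.025673 + 0.142493 = 0.168166.
Flux = S₀ · cos θ_z = 1361 × 0.168166 = 228.9 W/m².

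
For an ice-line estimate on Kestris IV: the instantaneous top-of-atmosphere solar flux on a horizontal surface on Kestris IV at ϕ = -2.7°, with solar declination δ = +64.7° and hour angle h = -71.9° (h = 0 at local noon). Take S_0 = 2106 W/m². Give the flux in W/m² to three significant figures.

cos θ_z = sin ϕ sin δ + cos ϕ cos δ cos h = -0.042588 + 0.132623 = 0.090035.
Flux = S_0 · cos θ_z = 2106 × 0.090035 = 189.6 W/m².

190 W/m²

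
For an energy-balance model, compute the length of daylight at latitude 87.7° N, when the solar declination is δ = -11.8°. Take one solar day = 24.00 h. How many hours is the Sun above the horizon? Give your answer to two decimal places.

0.00 h

cos H₀ = −tan φ · tan δ = 5.2014 ≥ 1, so the Sun never rises (polar night) and H₀ = 0.
Daylight = 2H₀/(2π) × 24.00 h = (0.0000/π) × 24.00 = 0.00 h.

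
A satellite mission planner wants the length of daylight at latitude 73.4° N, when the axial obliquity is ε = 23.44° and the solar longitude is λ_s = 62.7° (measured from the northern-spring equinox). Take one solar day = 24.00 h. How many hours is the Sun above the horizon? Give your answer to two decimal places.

Solar declination: sin δ = sin ε · sin λ_s = sin 23.44° × sin 62.7° = 0.35348, so δ = +20.700°.
Sunrise equation: cos H₀ = −tan φ · tan δ = -1.2676 ≤ −1, so the Sun never sets (polar day) and H₀ = π.
Daylight = 2H₀/(2π) × 24.00 h = (3.1416/π) × 24.00 = 24.00 h.

24.00 h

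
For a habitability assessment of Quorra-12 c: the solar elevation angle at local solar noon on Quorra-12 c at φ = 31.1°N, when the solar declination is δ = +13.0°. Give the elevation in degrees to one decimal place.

At local noon the hour angle is zero, so the zenith angle equals |φ − δ| = |+31.1° − (+13.000°)| = 18.100°.
Elevation = 90° − 18.100° = 71.9°.

71.9°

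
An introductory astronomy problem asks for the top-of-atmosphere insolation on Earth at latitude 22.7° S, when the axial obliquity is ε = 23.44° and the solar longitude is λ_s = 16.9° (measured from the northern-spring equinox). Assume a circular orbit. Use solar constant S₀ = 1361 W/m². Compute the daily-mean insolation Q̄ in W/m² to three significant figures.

Q̄ ≈ 367 W/m²

Solar declination: sin δ = sin ε · sin λ_s = sin 23.44° × sin 16.9° = 0.11564, so δ = +6.640°.
cos H₀ = −tan(-22.7°) tan(+6.640°) = 0.0487, H₀ = 1.5221 rad.
Bracket: H₀ sin φ sin δ + cos φ cos δ sin H₀ = 1.5221×-0.38591×0.11564 + 0.92254×0.99329×0.99881 = -0.067926 + 0.915259 = 0.847333.
Q̄ = (S₀/π) × [bracket] = (1361/π) × 0.847333 = 367.1 W/m².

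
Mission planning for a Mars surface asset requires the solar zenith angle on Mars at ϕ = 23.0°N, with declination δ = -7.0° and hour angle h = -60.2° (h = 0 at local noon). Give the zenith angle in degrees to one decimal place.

θ_z = 66.0°

cos θ_z = sin ϕ sin δ + cos ϕ cos δ cos h = -0.047618 + 0.454057 = 0.406439.
θ_z = arccos(0.406439) = 66.0°.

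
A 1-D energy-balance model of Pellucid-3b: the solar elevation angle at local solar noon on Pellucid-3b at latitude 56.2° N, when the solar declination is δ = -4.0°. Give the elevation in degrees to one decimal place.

29.8°

At local noon the hour angle is zero, so the zenith angle equals |φ − δ| = |+56.2° − (-4.000°)| = 60.200°.
Elevation = 90° − 60.200° = 29.8°.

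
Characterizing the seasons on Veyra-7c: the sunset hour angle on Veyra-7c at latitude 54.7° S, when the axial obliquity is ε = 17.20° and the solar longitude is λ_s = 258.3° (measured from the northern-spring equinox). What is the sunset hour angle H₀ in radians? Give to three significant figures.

Solar declination: sin δ = sin ε · sin λ_s = sin 17.20° × sin 258.3° = -0.28956, so δ = -16.832°.
cos H₀ = −tan φ · tan δ = −tan(-54.7°) × tan(-16.832°) = -0.4273, so H₀ = 2.0123 rad = 115.29°.

H₀ = 2.01 rad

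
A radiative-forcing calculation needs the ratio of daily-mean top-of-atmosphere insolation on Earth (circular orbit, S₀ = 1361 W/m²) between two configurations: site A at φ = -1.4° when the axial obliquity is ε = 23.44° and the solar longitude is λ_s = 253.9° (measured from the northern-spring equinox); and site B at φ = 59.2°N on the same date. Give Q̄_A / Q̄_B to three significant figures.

— Configuration A (φ=-1.4°):
Solar declination: sin δ = sin ε · sin λ_s = sin 23.44° × sin 253.9° = -0.38219, so δ = -22.469°.
cos H₀ = −tan(-1.4°) tan(-22.469°) = -0.0101, H₀ = 1.5809 rad.
Bracket: H₀ sin φ sin δ + cos φ cos δ sin H₀ = 1.5809×-0.02443×-0.38219 + 0.99970×0.92409×0.99995 = 0.014761 + 0.923767 = 0.938528.
Q̄ = (S₀/π) × [bracket] = (1361/π) × 0.938528 = 406.59 W/m².
— Configuration B (φ=+59.2°):
cos H₀ = −tan(+59.2°) tan(-22.469°) = 0.6938, H₀ = 0.8041 rad.
Bracket: H₀ sin φ sin δ + cos φ cos δ sin H₀ = 0.8041×0.85896×-0.38219 + 0.51204×0.92409×0.72017 = -0.263975 + 0.340764 = 0.076789.
Q̄ = (S₀/π) × [bracket] = (1361/π) × 0.076789 = 33.267 W/m².
Ratio Q̄_A / Q̄_B = 406.59 / 33.267 = 12.22.

Q̄_A / Q̄_B ≈ 12.2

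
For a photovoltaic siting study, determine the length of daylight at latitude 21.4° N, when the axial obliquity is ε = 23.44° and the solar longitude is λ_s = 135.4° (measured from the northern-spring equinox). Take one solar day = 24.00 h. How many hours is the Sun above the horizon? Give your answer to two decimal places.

Solar declination: sin δ = sin ε · sin λ_s = sin 23.44° × sin 135.4° = 0.27931, so δ = +16.219°.
cos H₀ = −tan φ · tan δ = −tan(+21.4°) × tan(+16.219°) = -0.1140, so H₀ = 1.6850 rad = 96.55°.
Daylight = 2H₀/(2π) × 24.00 h = (1.6850/π) × 24.00 = 12.87 h.

12.87 h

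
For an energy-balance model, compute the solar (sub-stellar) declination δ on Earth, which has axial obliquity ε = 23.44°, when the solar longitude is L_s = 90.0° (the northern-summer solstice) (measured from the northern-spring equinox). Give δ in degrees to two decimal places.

δ = +23.44°

sin δ = sin ε · sin L_s = sin 23.44° × sin 90.0° = 0.397789.
δ = arcsin(0.397789) = +23.44°.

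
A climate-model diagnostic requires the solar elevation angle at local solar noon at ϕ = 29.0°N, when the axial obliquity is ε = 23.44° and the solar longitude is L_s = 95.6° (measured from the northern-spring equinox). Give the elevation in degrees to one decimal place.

84.3°

Solar declination: sin δ = sin ε · sin L_s = sin 23.44° × sin 95.6° = 0.39589, so δ = +23.321°.
At local noon the hour angle is zero, so the zenith angle equals |ϕ − δ| = |+29.0° − (+23.321°)| = 5.679°.
Elevation = 90° − 5.679° = 84.3°.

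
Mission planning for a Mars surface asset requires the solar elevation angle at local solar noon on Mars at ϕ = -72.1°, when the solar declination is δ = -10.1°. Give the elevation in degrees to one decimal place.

28.0°

At local noon the hour angle is zero, so the zenith angle equals |ϕ − δ| = |-72.1° − (-10.100°)| = 62.000°.
Elevation = 90° − 62.000° = 28.0°.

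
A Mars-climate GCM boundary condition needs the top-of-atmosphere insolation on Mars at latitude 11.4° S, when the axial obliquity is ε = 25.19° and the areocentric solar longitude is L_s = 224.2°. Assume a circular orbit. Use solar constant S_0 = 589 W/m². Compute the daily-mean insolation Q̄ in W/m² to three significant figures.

Q̄ ≈ 193 W/m²

sin δ = sin 25.19° × sin 224.2° = -0.29673, so δ = -17.261°.
cos h₀ = −tan(-11.4°) tan(-17.261°) = -0.0627, h₀ = 1.6335 rad.
Bracket: h₀ sin ϕ sin δ + cos ϕ cos δ sin h₀ = 1.6335×-0.19766×-0.29673 + 0.98027×0.95496×0.99804 = 0.095807 + 0.934284 = 1.030091.
Q̄ = (S_0/π) × [bracket] = (589/π) × 1.030091 = 193.1 W/m².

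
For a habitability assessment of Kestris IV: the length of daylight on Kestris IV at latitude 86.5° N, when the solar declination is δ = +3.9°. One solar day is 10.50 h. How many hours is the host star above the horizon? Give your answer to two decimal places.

Sunrise equation: cos H₀ = −tan φ · tan δ = -1.1146 ≤ −1, so the host star never sets (polar day) and H₀ = π.
Daylight = 2H₀/(2π) × 10.50 h = (3.1416/π) × 10.50 = 10.50 h.

10.50 h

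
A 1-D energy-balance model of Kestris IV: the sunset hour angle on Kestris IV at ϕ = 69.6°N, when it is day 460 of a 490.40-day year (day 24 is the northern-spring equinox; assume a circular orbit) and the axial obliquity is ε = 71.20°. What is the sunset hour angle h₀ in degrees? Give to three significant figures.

Solar longitude: L_s = 360° × (460 − 24)/490.40 = 320.065°.
sin δ = sin 71.20° × sin 320.065° = -0.60767, so δ = -37.421°.
cos h₀ = −tan ϕ · tan δ = 2.0574 ≥ 1, so the host star never rises (polar night) and h₀ = 0.

h₀ = 0.00°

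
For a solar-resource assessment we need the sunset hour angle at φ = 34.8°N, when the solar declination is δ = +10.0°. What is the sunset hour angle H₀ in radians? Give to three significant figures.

H₀ = 1.69 rad

cos H₀ = −tan φ · tan δ = −tan(+34.8°) × tan(+10.000°) = -0.1226, so H₀ = 1.6937 rad = 97.04°.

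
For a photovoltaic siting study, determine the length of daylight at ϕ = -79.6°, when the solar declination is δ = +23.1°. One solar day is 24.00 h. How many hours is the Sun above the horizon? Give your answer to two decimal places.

0.00 h

cos h₀ = −tan ϕ · tan δ = 2.3240 ≥ 1, so the Sun never rises (polar night) and h₀ = 0.
Daylight = 2h₀/(2π) × 24.00 h = (0.0000/π) × 24.00 = 0.00 h.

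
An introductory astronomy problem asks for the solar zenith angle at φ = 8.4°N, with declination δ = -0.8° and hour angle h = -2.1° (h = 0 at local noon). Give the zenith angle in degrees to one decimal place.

θ_z = 9.4°

cos θ_z = sin φ sin δ + cos φ cos δ cos h = -0.002040 + 0.988512 = 0.986472.
θ_z = arccos(0.986472) = 9.4°.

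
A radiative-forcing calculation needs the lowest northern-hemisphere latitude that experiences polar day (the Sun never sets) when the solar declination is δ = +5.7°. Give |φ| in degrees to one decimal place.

Polar day requires cos H₀ = −tan φ tan δ ≤ −1, i.e. tan φ tan δ ≥ 1.
The boundary is |tan φ| · |tan δ| = 1, so |φ| = 90° − |δ| = 90° − 5.7° = 84.3° in the northern hemisphere.

|φ| = 84.3°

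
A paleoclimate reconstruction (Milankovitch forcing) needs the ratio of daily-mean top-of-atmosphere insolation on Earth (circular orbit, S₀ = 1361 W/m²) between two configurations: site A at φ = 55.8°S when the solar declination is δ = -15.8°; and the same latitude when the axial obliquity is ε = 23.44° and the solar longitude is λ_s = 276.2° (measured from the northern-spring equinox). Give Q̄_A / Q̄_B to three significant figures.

— Configuration A (φ=-55.8°):
cos H₀ = −tan(-55.8°) tan(-15.800°) = -0.4164, H₀ = 2.0003 rad.
Bracket: H₀ sin φ sin δ + cos φ cos δ sin H₀ = 2.0003×-0.82708×-0.27228 + 0.56208×0.96222×0.90919 = 0.450462 + 0.491731 = 0.942193.
Q̄ = (S₀/π) × [bracket] = (1361/π) × 0.942193 = 408.18 W/m².
— Configuration B (φ=-55.8°):
Solar declination: sin δ = sin ε · sin λ_s = sin 23.44° × sin 276.2° = -0.39546, so δ = -23.295°.
cos H₀ = −tan(-55.8°) tan(-23.295°) = -0.6335, H₀ = 2.2569 rad.
Bracket: H₀ sin φ sin δ + cos φ cos δ sin H₀ = 2.2569×-0.82708×-0.39546 + 0.56208×0.91848×0.77370 = 0.738180 + 0.399430 = 1.137610.
Q̄ = (S₀/π) × [bracket] = (1361/π) × 1.137610 = 492.84 W/m².
Ratio Q̄_A / Q̄_B = 408.18 / 492.84 = 0.8282.

Q̄_A / Q̄_B ≈ 0.828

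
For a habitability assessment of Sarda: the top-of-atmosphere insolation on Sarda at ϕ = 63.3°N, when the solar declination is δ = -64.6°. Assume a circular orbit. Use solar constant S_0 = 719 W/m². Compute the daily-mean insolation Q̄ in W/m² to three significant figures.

Q̄ ≈ 0.00 W/m²

cos h₀ = −tan(+63.3°) tan(-64.600°) = 4.1873 ≥ 1 ⇒ polar night, h₀ = 0 and Q̄ = 0.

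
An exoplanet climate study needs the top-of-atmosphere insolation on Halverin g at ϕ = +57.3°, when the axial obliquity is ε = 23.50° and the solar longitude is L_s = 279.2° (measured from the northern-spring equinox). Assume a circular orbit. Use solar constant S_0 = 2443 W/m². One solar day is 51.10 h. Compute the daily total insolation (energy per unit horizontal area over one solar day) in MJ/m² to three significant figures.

Solar declination: sin δ = sin ε · sin L_s = sin 23.50° × sin 279.2° = -0.39362, so δ = -23.180°.
cos h₀ = −tan(+57.3°) tan(-23.180°) = 0.6670, h₀ = 0.8407 rad.
Bracket: h₀ sin ϕ sin δ + cos ϕ cos δ sin h₀ = 0.8407×0.84151×-0.39362 + 0.54024×0.91927×0.74509 = -0.278469 + 0.370031 = 0.091562.
Q̄ = (S_0/π) × [bracket] = (2443/π) × 0.091562 = 71.201 W/m².
Daily total = Q̄ × 51.10 h × 3600 s/h = 71.201 × 51.10 × 3600 / 10⁶ = 13.10 MJ/m².

13.1 MJ/m²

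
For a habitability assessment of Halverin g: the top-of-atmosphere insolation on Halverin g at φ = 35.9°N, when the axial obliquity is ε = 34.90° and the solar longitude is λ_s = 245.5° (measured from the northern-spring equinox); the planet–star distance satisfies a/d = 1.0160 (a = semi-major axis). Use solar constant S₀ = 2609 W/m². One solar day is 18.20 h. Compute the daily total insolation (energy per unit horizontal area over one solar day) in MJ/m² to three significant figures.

15.8 MJ/m²

Solar declination: sin δ = sin ε · sin λ_s = sin 34.90° × sin 245.5° = -0.52063, so δ = -31.375°.
cos H₀ = −tan(+35.9°) tan(-31.375°) = 0.4414, H₀ = 1.1136 rad.
Bracket: H₀ sin φ sin δ + cos φ cos δ sin H₀ = 1.1136×0.58637×-0.52063 + 0.81004×0.85378×0.89730 = -0.339962 + 0.620569 = 0.280607.
Inverse-square distance factor (a/d)² = 1.0160² = 1.032256.
Q̄ = (S₀/π) × 1.032256 × [bracket] = (2609/π) × 1.032256 × 0.280607 = 240.55 W/m².
Daily total = Q̄ × 18.20 h × 3600 s/h = 240.55 × 18.20 × 3600 / 10⁶ = 15.76 MJ/m².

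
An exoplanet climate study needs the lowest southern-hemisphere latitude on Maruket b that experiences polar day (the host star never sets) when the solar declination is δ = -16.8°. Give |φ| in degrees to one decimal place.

Polar day requires cos H₀ = −tan φ tan δ ≤ −1, i.e. tan φ tan δ ≥ 1.
The boundary is |tan φ| · |tan δ| = 1, so |φ| = 90° − |δ| = 90° − 16.8° = 73.2° in the southern hemisphere.

|φ| = 73.2°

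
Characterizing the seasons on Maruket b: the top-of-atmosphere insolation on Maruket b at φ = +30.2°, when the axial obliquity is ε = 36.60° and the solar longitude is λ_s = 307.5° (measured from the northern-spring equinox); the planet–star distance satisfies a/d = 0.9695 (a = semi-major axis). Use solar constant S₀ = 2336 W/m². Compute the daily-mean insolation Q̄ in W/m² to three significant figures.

Q̄ ≈ 297 W/m²

Solar declination: sin δ = sin ε · sin λ_s = sin 36.60° × sin 307.5° = -0.47302, so δ = -28.230°.
cos H₀ = −tan(+30.2°) tan(-28.230°) = 0.3125, H₀ = 1.2530 rad.
Bracket: H₀ sin φ sin δ + cos φ cos δ sin H₀ = 1.2530×0.50302×-0.47302 + 0.86427×0.88105×0.94993 = -0.298137 + 0.723339 = 0.425202.
Inverse-square distance factor (a/d)² = 0.9695² = 0.939930.
Q̄ = (S₀/π) × 0.939930 × [bracket] = (2336/π) × 0.939930 × 0.425202 = 297.2 W/m².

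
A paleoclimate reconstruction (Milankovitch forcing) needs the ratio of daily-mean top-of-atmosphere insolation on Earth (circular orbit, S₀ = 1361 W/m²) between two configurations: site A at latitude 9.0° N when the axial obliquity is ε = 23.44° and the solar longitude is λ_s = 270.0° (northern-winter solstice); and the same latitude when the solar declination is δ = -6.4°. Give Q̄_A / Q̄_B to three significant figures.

— Configuration A (φ=+9.0°):
Solar declination: sin δ = sin ε · sin λ_s = sin 23.44° × sin 270.0° = -0.39779, so δ = -23.440°.
cos H₀ = −tan(+9.0°) tan(-23.440°) = 0.0687, H₀ = 1.5021 rad.
Bracket: H₀ sin φ sin δ + cos φ cos δ sin H₀ = 1.5021×0.15643×-0.39779 + 0.98769×0.91748×0.99764 = -0.093470 + 0.904047 = 0.810577.
Q̄ = (S₀/π) × [bracket] = (1361/π) × 0.810577 = 351.16 W/m².
— Configuration B (φ=+9.0°):
cos H₀ = −tan(+9.0°) tan(-6.400°) = 0.0178, H₀ = 1.5530 rad.
Bracket: H₀ sin φ sin δ + cos φ cos δ sin H₀ = 1.5530×0.15643×-0.11147 + 0.98769×0.99377×0.99984 = -0.027080 + 0.981380 = 0.954300.
Q̄ = (S₀/π) × [bracket] = (1361/π) × 0.954300 = 413.42 W/m².
Ratio Q̄_A / Q̄_B = 351.16 / 413.42 = 0.8494.

Q̄_A / Q̄_B ≈ 0.849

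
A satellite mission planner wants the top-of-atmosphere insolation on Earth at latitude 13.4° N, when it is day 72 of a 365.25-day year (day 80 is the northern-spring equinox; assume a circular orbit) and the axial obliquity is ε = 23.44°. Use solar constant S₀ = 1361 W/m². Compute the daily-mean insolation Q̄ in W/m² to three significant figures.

Q̄ ≈ 412 W/m²

Solar longitude: λ_s = 360° × (72 − 80)/365.25 = -7.885°, i.e. -7.885° + 360° = 352.115°.
sin δ = sin 23.44° × sin 352.115° = -0.05457, so δ = -3.128°.
cos H₀ = −tan(+13.4°) tan(-3.128°) = 0.0130, H₀ = 1.5578 rad.
Bracket: H₀ sin φ sin δ + cos φ cos δ sin H₀ = 1.5578×0.23175×-0.05457 + 0.97278×0.99851×0.99992 = -0.019701 + 0.971253 = 0.951552.
Q̄ = (S₀/π) × [bracket] = (1361/π) × 0.951552 = 412.2 W/m².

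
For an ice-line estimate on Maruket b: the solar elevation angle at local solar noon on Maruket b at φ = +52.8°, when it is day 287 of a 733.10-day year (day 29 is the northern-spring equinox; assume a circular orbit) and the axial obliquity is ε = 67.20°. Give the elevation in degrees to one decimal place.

84.9°

Solar longitude: λ_s = 360° × (287 − 29)/733.10 = 126.695°.
sin δ = sin 67.20° × sin 126.695° = 0.73918, so δ = +47.661°.
At local noon the hour angle is zero, so the zenith angle equals |φ − δ| = |+52.8° − (+47.661°)| = 5.139°.
Elevation = 90° − 5.139° = 84.9°.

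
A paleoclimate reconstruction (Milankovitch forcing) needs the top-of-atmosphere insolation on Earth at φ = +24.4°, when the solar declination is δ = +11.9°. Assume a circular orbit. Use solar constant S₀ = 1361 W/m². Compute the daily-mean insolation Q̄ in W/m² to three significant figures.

Q̄ ≈ 446 W/m²

cos H₀ = −tan(+24.4°) tan(+11.900°) = -0.0956, H₀ = 1.6665 rad.
Bracket: H₀ sin φ sin δ + cos φ cos δ sin H₀ = 1.6665×0.41310×0.20620 + 0.91068×0.97851×0.99542 = 0.141955 + 0.887028 = 1.028983.
Q̄ = (S₀/π) × [bracket] = (1361/π) × 1.028983 = 445.8 W/m².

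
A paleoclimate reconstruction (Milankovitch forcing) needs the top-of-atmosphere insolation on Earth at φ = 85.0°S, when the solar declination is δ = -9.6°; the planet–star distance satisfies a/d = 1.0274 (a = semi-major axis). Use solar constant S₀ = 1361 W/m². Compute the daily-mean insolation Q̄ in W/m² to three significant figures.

cos H₀ = −tan(-85.0°) tan(-9.600°) = -1.9332 ≤ −1 ⇒ polar day, H₀ = π.
Bracket: H₀ sin φ sin δ + cos φ cos δ sin H₀ = 3.1416×-0.99619×-0.16677 + 0.08716×0.98600×0.00000 = 0.521928 + 0.000000 = 0.521928.
Inverse-square distance factor (a/d)² = 1.0274² = 1.055551.
Q̄ = (S₀/π) × 1.055551 × [bracket] = (1361/π) × 1.055551 × 0.521928 = 238.7 W/m².

Q̄ ≈ 239 W/m²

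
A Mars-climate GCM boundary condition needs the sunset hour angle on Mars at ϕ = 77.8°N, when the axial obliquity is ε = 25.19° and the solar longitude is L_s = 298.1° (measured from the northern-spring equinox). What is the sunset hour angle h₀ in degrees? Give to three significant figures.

Solar declination: sin δ = sin ε · sin L_s = sin 25.19° × sin 298.1° = -0.37545, so δ = -22.052°.
cos h₀ = −tan ϕ · tan δ = 1.8736 ≥ 1, so the Sun never rises (polar night) and h₀ = 0.

h₀ = 0.00°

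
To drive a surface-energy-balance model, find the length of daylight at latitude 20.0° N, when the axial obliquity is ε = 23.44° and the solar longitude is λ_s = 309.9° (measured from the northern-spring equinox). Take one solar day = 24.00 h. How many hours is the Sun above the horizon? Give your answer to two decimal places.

Solar declination: sin δ = sin ε · sin λ_s = sin 23.44° × sin 309.9° = -0.30517, so δ = -17.768°.
cos H₀ = −tan φ · tan δ = −tan(+20.0°) × tan(-17.768°) = 0.1166, so H₀ = 1.4539 rad = 83.30°.
Daylight = 2H₀/(2π) × 24.00 h = (1.4539/π) × 24.00 = 11.11 h.

11.11 h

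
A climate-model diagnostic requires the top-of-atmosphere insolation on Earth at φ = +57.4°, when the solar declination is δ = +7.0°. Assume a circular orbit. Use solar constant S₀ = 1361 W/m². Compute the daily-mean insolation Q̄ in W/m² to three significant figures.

cos H₀ = −tan(+57.4°) tan(+7.000°) = -0.1920, H₀ = 1.7640 rad.
Bracket: H₀ sin φ sin δ + cos φ cos δ sin H₀ = 1.7640×0.84245×0.12187 + 0.53877×0.99255×0.98140 = 0.181109 + 0.524810 = 0.705919.
Q̄ = (S₀/π) × [bracket] = (1361/π) × 0.705919 = 305.8 W/m².

Q̄ ≈ 306 W/m²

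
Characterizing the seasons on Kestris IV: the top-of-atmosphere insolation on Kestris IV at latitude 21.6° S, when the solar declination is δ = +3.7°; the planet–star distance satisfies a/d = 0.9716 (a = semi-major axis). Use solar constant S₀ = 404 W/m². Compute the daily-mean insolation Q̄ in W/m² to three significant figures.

cos H₀ = −tan(-21.6°) tan(+3.700°) = 0.0256, H₀ = 1.5452 rad.
Bracket: H₀ sin φ sin δ + cos φ cos δ sin H₀ = 1.5452×-0.36812×0.06453 + 0.92978×0.99792×0.99967 = -0.036706 + 0.927540 = 0.890834.
Inverse-square distance factor (a/d)² = 0.9716² = 0.944007.
Q̄ = (S₀/π) × 0.944007 × [bracket] = (404/π) × 0.944007 × 0.890834 = 108.1 W/m².

Q̄ ≈ 108 W/m²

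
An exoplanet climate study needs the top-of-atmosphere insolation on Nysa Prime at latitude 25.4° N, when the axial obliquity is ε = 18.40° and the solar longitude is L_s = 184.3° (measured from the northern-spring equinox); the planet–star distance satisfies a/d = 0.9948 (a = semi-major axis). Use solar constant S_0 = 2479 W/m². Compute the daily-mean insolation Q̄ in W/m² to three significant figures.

Q̄ ≈ 693 W/m²

Solar declination: sin δ = sin ε · sin L_s = sin 18.40° × sin 184.3° = -0.02367, so δ = -1.356°.
cos h₀ = −tan(+25.4°) tan(-1.356°) = 0.0112, h₀ = 1.5596 rad.
Bracket: h₀ sin ϕ sin δ + cos ϕ cos δ sin h₀ = 1.5596×0.42894×-0.02367 + 0.90334×0.99972×0.99994 = -0.015835 + 0.903033 = 0.887198.
Inverse-square distance factor (a/d)² = 0.9948² = 0.989627.
Q̄ = (S_0/π) × 0.989627 × [bracket] = (2479/π) × 0.989627 × 0.887198 = 692.8 W/m².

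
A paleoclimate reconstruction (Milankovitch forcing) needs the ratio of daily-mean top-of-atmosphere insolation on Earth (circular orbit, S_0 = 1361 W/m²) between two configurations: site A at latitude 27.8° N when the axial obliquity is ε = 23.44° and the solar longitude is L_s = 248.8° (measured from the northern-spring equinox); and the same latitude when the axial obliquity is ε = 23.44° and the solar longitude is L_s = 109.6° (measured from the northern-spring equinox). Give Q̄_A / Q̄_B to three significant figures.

Q̄_A / Q̄_B ≈ 0.510

— Configuration A (ϕ=+27.8°):
Solar declination: sin δ = sin ε · sin L_s = sin 23.44° × sin 248.8° = -0.37087, so δ = -21.769°.
cos h₀ = −tan(+27.8°) tan(-21.769°) = 0.2106, h₀ = 1.3587 rad.
Bracket: h₀ sin ϕ sin δ + cos ϕ cos δ sin h₀ = 1.3587×0.46639×-0.37087 + 0.88458×0.92869×0.97758 = -0.235014 + 0.803083 = 0.568069.
Q̄ = (S_0/π) × [bracket] = (1361/π) × 0.568069 = 246.10 W/m².
— Configuration B (ϕ=+27.8°):
Solar declination: sin δ = sin ε · sin L_s = sin 23.44° × sin 109.6° = 0.37474, so δ = +22.008°.
cos h₀ = −tan(+27.8°) tan(+22.008°) = -0.2131, h₀ = 1.7856 rad.
Bracket: h₀ sin ϕ sin δ + cos ϕ cos δ sin h₀ = 1.7856×0.46639×0.37474 + 0.88458×0.92713×0.97703 = 0.312078 + 0.801282 = 1.113360.
Q̄ = (S_0/π) × [bracket] = (1361/π) × 1.113360 = 482.33 W/m².
Ratio Q̄_A / Q̄_B = 246.10 / 482.33 = 0.5102.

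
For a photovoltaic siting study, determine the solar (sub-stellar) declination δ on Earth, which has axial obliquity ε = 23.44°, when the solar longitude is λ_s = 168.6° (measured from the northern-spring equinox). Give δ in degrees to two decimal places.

sin δ = sin ε · sin λ_s = sin 23.44° × sin 168.6° = 0.078626.
δ = arcsin(0.078626) = +4.51°.

δ = +4.51°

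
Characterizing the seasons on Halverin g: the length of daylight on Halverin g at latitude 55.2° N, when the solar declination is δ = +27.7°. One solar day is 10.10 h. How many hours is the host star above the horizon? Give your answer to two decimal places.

cos H₀ = −tan φ · tan δ = −tan(+55.2°) × tan(+27.700°) = -0.7554, so H₀ = 2.4270 rad = 139.06°.
Daylight = 2H₀/(2π) × 10.10 h = (2.4270/π) × 10.10 = 7.80 h.

7.80 h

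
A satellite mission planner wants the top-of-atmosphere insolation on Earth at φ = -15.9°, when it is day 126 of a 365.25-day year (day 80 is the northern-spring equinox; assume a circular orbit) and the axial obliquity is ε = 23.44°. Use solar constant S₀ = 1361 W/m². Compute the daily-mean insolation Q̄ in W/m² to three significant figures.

Q̄ ≈ 348 W/m²

Solar longitude: λ_s = 360° × (126 − 80)/365.25 = 45.339°.
sin δ = sin 23.44° × sin 45.339° = 0.28294, so δ = +16.436°.
cos H₀ = −tan(-15.9°) tan(+16.436°) = 0.0840, H₀ = 1.4867 rad.
Bracket: H₀ sin φ sin δ + cos φ cos δ sin H₀ = 1.4867×-0.27396×0.28294 + 0.96174×0.95914×0.99646 = -0.115240 + 0.919178 = 0.803938.
Q̄ = (S₀/π) × [bracket] = (1361/π) × 0.803938 = 348.3 W/m².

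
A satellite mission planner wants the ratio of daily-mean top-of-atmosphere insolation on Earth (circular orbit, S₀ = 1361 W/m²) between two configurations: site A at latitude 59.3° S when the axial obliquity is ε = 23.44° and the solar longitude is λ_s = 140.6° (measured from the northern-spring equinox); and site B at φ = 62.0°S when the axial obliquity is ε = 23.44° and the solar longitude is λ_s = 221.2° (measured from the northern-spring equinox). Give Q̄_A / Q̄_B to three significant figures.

— Configuration A (φ=-59.3°):
Solar declination: sin δ = sin ε · sin λ_s = sin 23.44° × sin 140.6° = 0.25249, so δ = +14.625°.
cos H₀ = −tan(-59.3°) tan(+14.625°) = 0.4395, H₀ = 1.1158 rad.
Bracket: H₀ sin φ sin δ + cos φ cos δ sin H₀ = 1.1158×-0.85985×0.25249 + 0.51054×0.96760×0.89825 = -0.242244 + 0.443734 = 0.201490.
Q̄ = (S₀/π) × [bracket] = (1361/π) × 0.201490 = 87.289 W/m².
— Configuration B (φ=-62.0°):
Solar declination: sin δ = sin ε · sin λ_s = sin 23.44° × sin 221.2° = -0.26202, so δ = -15.190°.
cos H₀ = −tan(-62.0°) tan(-15.190°) = -0.5106, H₀ = 2.1067 rad.
Bracket: H₀ sin φ sin δ + cos φ cos δ sin H₀ = 2.1067×-0.88295×-0.26202 + 0.46947×0.96506×0.85980 = 0.487386 + 0.389547 = 0.876933.
Q̄ = (S₀/π) × [bracket] = (1361/π) × 0.876933 = 379.90 W/m².
Ratio Q̄_A / Q̄_B = 87.289 / 379.90 = 0.2298.

Q̄_A / Q̄_B ≈ 0.230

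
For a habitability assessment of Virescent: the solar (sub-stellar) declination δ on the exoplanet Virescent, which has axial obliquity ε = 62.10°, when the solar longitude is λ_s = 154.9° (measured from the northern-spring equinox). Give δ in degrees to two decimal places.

sin δ = sin ε · sin λ_s = sin 62.10° × sin 154.9° = 0.374893.
δ = arcsin(0.374893) = +22.02°.

δ = +22.02°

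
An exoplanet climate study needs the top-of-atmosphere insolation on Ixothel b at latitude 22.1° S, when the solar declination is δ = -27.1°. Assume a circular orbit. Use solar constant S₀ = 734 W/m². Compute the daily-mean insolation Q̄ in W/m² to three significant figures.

Q̄ ≈ 260 W/m²

cos H₀ = −tan(-22.1°) tan(-27.100°) = -0.2078, H₀ = 1.7801 rad.
Bracket: H₀ sin φ sin δ + cos φ cos δ sin H₀ = 1.7801×-0.37622×-0.45554 + 0.92653×0.89021×0.97817 = 0.305079 + 0.806801 = 1.111880.
Q̄ = (S₀/π) × [bracket] = (734/π) × 1.111880 = 259.8 W/m².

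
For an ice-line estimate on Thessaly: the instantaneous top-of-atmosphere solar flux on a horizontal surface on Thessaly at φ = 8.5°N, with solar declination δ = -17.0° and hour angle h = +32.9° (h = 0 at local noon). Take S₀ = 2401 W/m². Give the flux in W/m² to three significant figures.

cos θ_z = sin φ sin δ + cos φ cos δ cos h = -0.043215 + 0.794113 = 0.750898.
Flux = S₀ · cos θ_z = 2401 × 0.750898 = 1803 W/m².

1.80e+03 W/m²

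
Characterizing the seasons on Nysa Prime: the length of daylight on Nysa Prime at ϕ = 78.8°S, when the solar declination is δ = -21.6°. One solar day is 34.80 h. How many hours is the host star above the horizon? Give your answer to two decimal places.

Sunrise equation: cos h₀ = −tan ϕ · tan δ = -1.9996 ≤ −1, so the host star never sets (polar day) and h₀ = π.
Daylight = 2h₀/(2π) × 34.80 h = (3.1416/π) × 34.80 = 34.80 h.

34.80 h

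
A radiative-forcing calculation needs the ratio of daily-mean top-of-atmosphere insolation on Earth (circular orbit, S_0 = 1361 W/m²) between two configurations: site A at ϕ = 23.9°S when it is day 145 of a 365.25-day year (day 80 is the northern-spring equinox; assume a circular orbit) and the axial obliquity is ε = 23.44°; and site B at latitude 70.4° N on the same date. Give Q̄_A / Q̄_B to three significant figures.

Q̄_A / Q̄_B ≈ 0.603

— Configuration A (ϕ=-23.9°):
Solar longitude: L_s = 360° × (145 − 80)/365.25 = 64.066°.
sin δ = sin 23.44° × sin 64.066° = 0.35773, so δ = +20.961°.
cos h₀ = −tan(-23.9°) tan(+20.961°) = 0.1698, h₀ = 1.4002 rad.
Bracket: h₀ sin ϕ sin δ + cos ϕ cos δ sin h₀ = 1.4002×-0.40514×0.35773 + 0.91425×0.93383×0.98549 = -0.202932 + 0.841366 = 0.638434.
Q̄ = (S_0/π) × [bracket] = (1361/π) × 0.638434 = 276.58 W/m².
— Configuration B (ϕ=+70.4°):
cos h₀ = −tan(+70.4°) tan(+20.961°) = -1.0758 ≤ −1 ⇒ polar day, h₀ = π.
Bracket: h₀ sin ϕ sin δ + cos ϕ cos δ sin h₀ = 3.1416×0.94206×0.35773 + 0.33545×0.93383×0.00000 = 1.058729 + 0.000000 = 1.058729.
Q̄ = (S_0/π) × [bracket] = (1361/π) × 1.058729 = 458.66 W/m².
Ratio Q̄_A / Q̄_B = 276.58 / 458.66 = 0.6030.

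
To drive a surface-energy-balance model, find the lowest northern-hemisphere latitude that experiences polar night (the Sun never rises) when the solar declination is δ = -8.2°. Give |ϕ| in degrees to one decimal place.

Polar night requires cos h₀ = −tan ϕ tan δ ≥ 1, i.e. tan ϕ tan δ ≤ −1.
The boundary is |tan ϕ| · |tan δ| = 1, so |ϕ| = 90° − |δ| = 90° − 8.2° = 81.8° in the northern hemisphere.

|ϕ| = 81.8°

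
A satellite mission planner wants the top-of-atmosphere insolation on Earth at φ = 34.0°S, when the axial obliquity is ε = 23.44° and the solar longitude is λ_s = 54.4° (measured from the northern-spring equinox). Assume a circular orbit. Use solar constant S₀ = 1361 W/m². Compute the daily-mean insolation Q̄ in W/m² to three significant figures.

Solar declination: sin δ = sin ε · sin λ_s = sin 23.44° × sin 54.4° = 0.32344, so δ = +18.871°.
cos H₀ = −tan(-34.0°) tan(+18.871°) = 0.2306, H₀ = 1.3381 rad.
Bracket: H₀ sin φ sin δ + cos φ cos δ sin H₀ = 1.3381×-0.55919×0.32344 + 0.82904×0.94625×0.97306 = -0.242015 + 0.763345 = 0.521330.
Q̄ = (S₀/π) × [bracket] = (1361/π) × 0.521330 = 225.9 W/m².

Q̄ ≈ 226 W/m²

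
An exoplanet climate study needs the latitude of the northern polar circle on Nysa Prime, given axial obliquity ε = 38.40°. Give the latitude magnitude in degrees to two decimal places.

The polar circle is the lowest latitude that experiences at least one full rotation of continuous daylight at the northern-summer solstice; it lies at |φ| = 90° − ε = 90° − 38.40° = 51.60°.

51.60°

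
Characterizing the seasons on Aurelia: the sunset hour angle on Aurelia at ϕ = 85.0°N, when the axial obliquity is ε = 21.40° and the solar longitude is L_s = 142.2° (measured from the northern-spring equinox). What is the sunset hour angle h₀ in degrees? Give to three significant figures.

h₀ = 180°

Solar declination: sin δ = sin ε · sin L_s = sin 21.40° × sin 142.2° = 0.22364, so δ = +12.923°.
Sunrise equation: cos h₀ = −tan ϕ · tan δ = -2.6226 ≤ −1, so the host star never sets (polar day) and h₀ = π.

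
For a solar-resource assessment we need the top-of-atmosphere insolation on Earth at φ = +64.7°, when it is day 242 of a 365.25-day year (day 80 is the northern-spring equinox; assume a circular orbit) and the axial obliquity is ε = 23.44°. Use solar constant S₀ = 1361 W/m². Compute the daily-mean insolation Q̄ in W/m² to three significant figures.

Solar longitude: λ_s = 360° × (242 − 80)/365.25 = 159.671°.
sin δ = sin 23.44° × sin 159.671° = 0.13819, so δ = +7.943°.
cos H₀ = −tan(+64.7°) tan(+7.943°) = -0.2952, H₀ = 1.8704 rad.
Bracket: H₀ sin φ sin δ + cos φ cos δ sin H₀ = 1.8704×0.90408×0.13819 + 0.42736×0.99041×0.95544 = 0.233678 + 0.404401 = 0.638079.
Q̄ = (S₀/π) × [bracket] = (1361/π) × 0.638079 = 276.4 W/m².

Q̄ ≈ 276 W/m²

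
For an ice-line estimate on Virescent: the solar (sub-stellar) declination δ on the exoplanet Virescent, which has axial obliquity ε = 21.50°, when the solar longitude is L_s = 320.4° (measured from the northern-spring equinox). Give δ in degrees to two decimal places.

sin δ = sin ε · sin L_s = sin 21.50° × sin 320.4° = -0.233617.
δ = arcsin(-0.233617) = -13.51°.

δ = -13.51°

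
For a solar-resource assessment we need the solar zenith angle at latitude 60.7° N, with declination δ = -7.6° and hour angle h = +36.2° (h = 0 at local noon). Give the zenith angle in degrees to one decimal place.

cos θ_z = sin ϕ sin δ + cos ϕ cos δ cos h = -0.115337 + 0.391443 = 0.276106.
θ_z = arccos(0.276106) = 74.0°.

θ_z = 74.0°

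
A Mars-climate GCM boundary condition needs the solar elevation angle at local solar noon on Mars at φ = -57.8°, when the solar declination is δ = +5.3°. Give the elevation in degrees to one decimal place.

At local noon the hour angle is zero, so the zenith angle equals |φ − δ| = |-57.8° − (+5.300°)| = 63.100°.
Elevation = 90° − 63.100° = 26.9°.

26.9°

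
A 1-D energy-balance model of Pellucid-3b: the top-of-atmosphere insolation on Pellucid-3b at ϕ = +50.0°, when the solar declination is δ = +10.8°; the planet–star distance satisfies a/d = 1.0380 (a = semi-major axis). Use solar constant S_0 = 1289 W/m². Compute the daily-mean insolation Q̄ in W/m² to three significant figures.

Q̄ ≈ 386 W/m²

cos h₀ = −tan(+50.0°) tan(+10.800°) = -0.2273, h₀ = 1.8001 rad.
Bracket: h₀ sin ϕ sin δ + cos ϕ cos δ sin h₀ = 1.8001×0.76604×0.18738 + 0.64279×0.98229×0.97382 = 0.258387 + 0.614876 = 0.873263.
Inverse-square distance factor (a/d)² = 1.0380² = 1.077444.
Q̄ = (S_0/π) × 1.077444 × [bracket] = (1289/π) × 1.077444 × 0.873263 = 386.0 W/m².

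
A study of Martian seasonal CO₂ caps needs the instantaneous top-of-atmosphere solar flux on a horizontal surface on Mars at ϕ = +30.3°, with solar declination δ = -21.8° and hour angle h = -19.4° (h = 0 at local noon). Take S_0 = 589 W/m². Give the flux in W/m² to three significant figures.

cos θ_z = sin ϕ sin δ + cos ϕ cos δ cos h = -0.187365 + 0.756135 = 0.568770.
Flux = S_0 · cos θ_z = 589 × 0.568770 = 335.0 W/m².

335 W/m²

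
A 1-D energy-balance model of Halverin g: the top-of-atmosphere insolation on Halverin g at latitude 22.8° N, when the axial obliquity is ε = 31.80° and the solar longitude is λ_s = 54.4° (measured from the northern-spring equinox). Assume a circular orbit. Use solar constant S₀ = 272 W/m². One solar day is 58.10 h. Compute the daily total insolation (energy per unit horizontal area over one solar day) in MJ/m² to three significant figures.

Solar declination: sin δ = sin ε · sin λ_s = sin 31.80° × sin 54.4° = 0.42847, so δ = +25.370°.
cos H₀ = −tan(+22.8°) tan(+25.370°) = -0.1993, H₀ = 1.7715 rad.
Bracket: H₀ sin φ sin δ + cos φ cos δ sin H₀ = 1.7715×0.38752×0.42847 + 0.92186×0.90356×0.97993 = 0.294141 + 0.816238 = 1.110379.
Q̄ = (S₀/π) × [bracket] = (272/π) × 1.110379 = 96.137 W/m².
Daily total = Q̄ × 58.10 h × 3600 s/h = 96.137 × 58.10 × 3600 / 10⁶ = 20.11 MJ/m².

20.1 MJ/m²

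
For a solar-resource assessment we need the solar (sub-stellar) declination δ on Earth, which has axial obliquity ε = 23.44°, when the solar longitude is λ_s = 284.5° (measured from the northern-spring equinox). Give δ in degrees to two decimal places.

δ = -22.65°

sin δ = sin ε · sin λ_s = sin 23.44° × sin 284.5° = -0.385118.
δ = arcsin(-0.385118) = -22.65°.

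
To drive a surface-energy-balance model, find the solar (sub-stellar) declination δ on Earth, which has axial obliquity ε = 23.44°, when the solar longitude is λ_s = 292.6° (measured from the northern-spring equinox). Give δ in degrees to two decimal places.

sin δ = sin ε · sin λ_s = sin 23.44° × sin 292.6° = -0.367242.
δ = arcsin(-0.367242) = -21.55°.

δ = -21.55°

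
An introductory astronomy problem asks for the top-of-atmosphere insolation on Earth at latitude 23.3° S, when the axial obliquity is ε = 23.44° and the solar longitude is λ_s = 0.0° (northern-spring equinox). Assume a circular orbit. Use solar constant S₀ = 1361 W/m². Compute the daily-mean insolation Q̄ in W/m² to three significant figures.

Q̄ ≈ 398 W/m²

Solar declination: sin δ = sin ε · sin λ_s = sin 23.44° × sin 0.0° = 0.00000, so δ = +0.000°.
cos H₀ = −tan(-23.3°) tan(+0.000°) = 0.0000, H₀ = 1.5708 rad.
Bracket: H₀ sin φ sin δ + cos φ cos δ sin H₀ = 1.5708×-0.39555×0.00000 + 0.91845×1.00000×1.00000 = -0.000000 + 0.918450 = 0.918450.
Q̄ = (S₀/π) × [bracket] = (1361/π) × 0.918450 = 397.9 W/m².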